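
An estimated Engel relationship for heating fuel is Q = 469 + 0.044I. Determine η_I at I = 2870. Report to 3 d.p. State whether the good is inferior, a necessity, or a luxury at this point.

0.212 (necessity)

At I = 2870: Q = 595.280.
dQ/dI = 0.044.
η = (dQ/dI)·(I/Q) = 0.044 × (2870/595.280) = 0.212.
Since 0 < η < 1, the good is a necessity.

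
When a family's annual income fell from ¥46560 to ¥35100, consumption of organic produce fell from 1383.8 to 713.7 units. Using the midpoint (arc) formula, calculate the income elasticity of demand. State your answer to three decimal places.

ΔQ = 713.7 − 1383.8 = -670.1; midpoint Q̄ = (1383.8 + 713.7)/2 = 1048.75.
ΔI = 35100 − 46560 = -11460; midpoint Ī = (46560 + 35100)/2 = 40830.
η = (ΔQ/Q̄) ÷ (ΔI/Ī) = (-670.1/1048.75) ÷ (-11460/40830) = 2.276.

2.276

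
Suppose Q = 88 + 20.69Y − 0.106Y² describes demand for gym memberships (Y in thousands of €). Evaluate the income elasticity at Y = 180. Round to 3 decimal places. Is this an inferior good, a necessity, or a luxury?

-8.323 (inferior good)

At Y = 180: Q = 377.8000.
dQ/dY = 20.69 − 0.212Y = -17.47000.
η = (dQ/dY)·(Y/Q) = -17.47000 × (180/377.8000) = -8.323.
η < 0 ⇒ inferior good.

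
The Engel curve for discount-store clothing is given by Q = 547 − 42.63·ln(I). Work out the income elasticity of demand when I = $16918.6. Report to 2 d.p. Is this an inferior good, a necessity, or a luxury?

-0.32 (inferior good)

At I = 16918.6: Q = 131.947.
dQ/dI = -42.63/I = -0.00251971 at this income.
η = (dQ/dI)·(I/Q) = -0.00251971 × (16918.6/131.947) = -0.32.
Since η < 0, the good is an inferior good.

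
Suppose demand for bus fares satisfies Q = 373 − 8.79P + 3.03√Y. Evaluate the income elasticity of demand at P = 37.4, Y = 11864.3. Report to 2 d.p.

0.44

At P = 37.4, Y = 11864.3: Q = 374.292.
Holding P constant, ∂Q/∂Y = 3.03/(2√Y) = 0.0139089.
η_Y = (∂Q/∂Y)·(Y/Q) = 0.0139089 × (11864.3/374.292) = 0.44.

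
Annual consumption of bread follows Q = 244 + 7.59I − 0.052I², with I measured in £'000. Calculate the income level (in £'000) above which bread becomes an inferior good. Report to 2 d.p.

72.98

dQ/dI = 7.59 − 0.104I.
The good is inferior where dQ/dI < 0. Setting dQ/dI = 0 gives I = 7.59 / 0.104 = 72.98.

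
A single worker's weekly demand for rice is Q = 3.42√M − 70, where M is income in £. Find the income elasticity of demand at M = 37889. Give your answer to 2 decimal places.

0.56

At M = 37889: Q = 595.706.
dQ/dM = 3.42/(2√M) = 0.00878495 at this income.
η = (dQ/dM)·(M/Q) = 0.00878495 × (37889/595.706) = 0.56.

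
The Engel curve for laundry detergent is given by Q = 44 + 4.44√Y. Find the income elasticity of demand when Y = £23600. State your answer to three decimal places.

At Y = 23600: Q = 726.086.
dQ/dY = 4.44/(2√Y) = 0.014451 at this income.
η = (dQ/dY)·(Y/Q) = 0.014451 × (23600/726.086) = 0.470.

0.470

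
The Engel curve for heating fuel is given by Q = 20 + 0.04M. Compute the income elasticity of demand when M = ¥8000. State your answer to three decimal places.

0.941

At M = 8000: Q = 340.000.
dQ/dM = 0.04.
η = (dQ/dM)·(M/Q) = 0.04 × (8000/340.000) = 0.941.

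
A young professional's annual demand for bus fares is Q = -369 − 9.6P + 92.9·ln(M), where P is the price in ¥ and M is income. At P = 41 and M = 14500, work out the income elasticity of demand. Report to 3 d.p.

At P = 41, M = 14500: Q = 127.559.
Holding P constant, ∂Q/∂M = 92.9/M = 0.0064069.
η_M = (∂Q/∂M)·(M/Q) = 0.0064069 × (14500/127.559) = 0.728.

0.728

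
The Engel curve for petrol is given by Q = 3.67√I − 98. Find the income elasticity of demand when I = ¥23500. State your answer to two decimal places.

0.61

At I = 23500: Q = 464.600.
dQ/dI = 3.67/(2√I) = 0.0119702 at this income.
η = (dQ/dI)·(I/Q) = 0.0119702 × (23500/464.600) = 0.61.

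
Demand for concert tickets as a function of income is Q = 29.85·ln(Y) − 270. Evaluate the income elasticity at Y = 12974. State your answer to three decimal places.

At Y = 12974: Q = 12.700.
dQ/dY = 29.85/Y = 0.00230076 at this income.
η = (dQ/dY)·(Y/Q) = 0.00230076 × (12974/12.700) = 2.350.

2.350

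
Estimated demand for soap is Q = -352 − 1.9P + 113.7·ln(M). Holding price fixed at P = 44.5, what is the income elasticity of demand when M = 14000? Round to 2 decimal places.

0.18

At P = 44.5, M = 14000: Q = 648.923.
Holding P constant, ∂Q/∂M = 113.7/M = 0.00812143.
η_M = (∂Q/∂M)·(M/Q) = 0.00812143 × (14000/648.923) = 0.18.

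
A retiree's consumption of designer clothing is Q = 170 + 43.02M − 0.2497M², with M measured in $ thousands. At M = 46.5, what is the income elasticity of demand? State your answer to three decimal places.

0.565

At M = 46.5: Q = 1630.5162.
dQ/dM = 43.02 − 0.4994M = 19.79790.
η = (dQ/dM)·(M/Q) = 19.79790 × (46.5/1630.5162) = 0.565.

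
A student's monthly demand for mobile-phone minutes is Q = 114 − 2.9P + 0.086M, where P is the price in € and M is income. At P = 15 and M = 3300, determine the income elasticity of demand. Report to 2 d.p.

At P = 15, M = 3300: Q = 354.300.
Holding P constant, ∂Q/∂M = 0.086.
η_M = (∂Q/∂M)·(M/Q) = 0.086 × (3300/354.300) = 0.80.

0.80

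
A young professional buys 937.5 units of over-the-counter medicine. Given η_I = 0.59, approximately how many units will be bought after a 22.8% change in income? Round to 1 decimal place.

1063.6

%ΔQ ≈ η × %ΔI = 0.59 × 22.8% = 13.452%.
New Q ≈ 937.5 × (1 + 0.13452) = 1063.6.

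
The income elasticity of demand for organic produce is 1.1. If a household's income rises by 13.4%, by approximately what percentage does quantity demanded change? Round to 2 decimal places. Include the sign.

14.74%

%ΔQ ≈ η × %ΔI = 1.1 × 13.4% = 14.74%.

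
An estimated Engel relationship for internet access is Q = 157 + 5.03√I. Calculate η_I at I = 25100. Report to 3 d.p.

At I = 25100: Q = 953.902.
dQ/dI = 5.03/(2√I) = 0.0158745 at this income.
η = (dQ/dI)·(I/Q) = 0.0158745 × (25100/953.902) = 0.418.

0.418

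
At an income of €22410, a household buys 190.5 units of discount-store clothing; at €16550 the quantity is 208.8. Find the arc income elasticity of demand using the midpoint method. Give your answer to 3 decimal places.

-0.305

ΔQ = 208.8 − 190.5 = 18.3; midpoint Q̄ = (190.5 + 208.8)/2 = 199.65.
ΔI = 16550 − 22410 = -5860; midpoint Ī = (22410 + 16550)/2 = 19480.
η = (ΔQ/Q̄) ÷ (ΔI/Ī) = (18.3/199.65) ÷ (-5860/19480) = -0.305.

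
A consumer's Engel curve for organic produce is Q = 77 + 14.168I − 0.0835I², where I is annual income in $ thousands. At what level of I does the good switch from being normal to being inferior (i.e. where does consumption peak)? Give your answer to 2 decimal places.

dQ/dI = 14.168 − 0.167I.
The good is inferior where dQ/dI < 0. Setting dQ/dI = 0 gives I = 14.168 / 0.167 = 84.84.

84.84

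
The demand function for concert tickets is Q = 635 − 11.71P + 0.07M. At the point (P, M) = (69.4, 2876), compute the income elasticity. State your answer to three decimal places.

8.514

At P = 69.4, M = 2876: Q = 23.646.
Holding P constant, ∂Q/∂M = 0.07.
η_M = (∂Q/∂M)·(M/Q) = 0.07 × (2876/23.646) = 8.514.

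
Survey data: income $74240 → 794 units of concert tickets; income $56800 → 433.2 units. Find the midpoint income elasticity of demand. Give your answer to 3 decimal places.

2.209

ΔQ = 433.2 − 794 = -360.8; midpoint Q̄ = (794 + 433.2)/2 = 613.6.
ΔI = 56800 − 74240 = -17440; midpoint Ī = (74240 + 56800)/2 = 65520.
η = (ΔQ/Q̄) ÷ (ΔI/Ī) = (-360.8/613.6) ÷ (-17440/65520) = 2.209.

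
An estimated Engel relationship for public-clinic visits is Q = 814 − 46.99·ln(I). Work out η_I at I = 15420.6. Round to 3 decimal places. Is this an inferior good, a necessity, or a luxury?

At I = 15420.6: Q = 360.854.
dQ/dI = -46.99/I = -0.00304722 at this income.
η = (dQ/dI)·(I/Q) = -0.00304722 × (15420.6/360.854) = -0.130.
Since η < 0, the good is an inferior good.

-0.130 (inferior good)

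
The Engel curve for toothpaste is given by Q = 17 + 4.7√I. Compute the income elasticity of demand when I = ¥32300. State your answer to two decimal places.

0.49

At I = 32300: Q = 861.693.
dQ/dI = 4.7/(2√I) = 0.0130757 at this income.
η = (dQ/dI)·(I/Q) = 0.0130757 × (32300/861.693) = 0.49.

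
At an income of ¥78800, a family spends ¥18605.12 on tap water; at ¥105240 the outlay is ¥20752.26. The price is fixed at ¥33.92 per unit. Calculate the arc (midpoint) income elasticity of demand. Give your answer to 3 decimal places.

With a constant price, Q₁ = 18605.12/33.92 = 548.500 and Q₂ = 20752.26/33.92 = 611.800 (equivalently, work directly with expenditure since P cancels).
Midpoint %ΔQ = (20752.26 − 18605.12)/19678.69 = 0.10911; midpoint %ΔI = (105240 − 78800)/92020 = 0.28733.
η = 0.10911 / 0.28733 = 0.380.

0.380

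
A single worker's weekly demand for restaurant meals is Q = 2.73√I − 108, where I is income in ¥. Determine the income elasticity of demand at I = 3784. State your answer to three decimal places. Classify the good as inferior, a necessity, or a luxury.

At I = 3784: Q = 59.934.
dQ/dI = 2.73/(2√I) = 0.02219 at this income.
η = (dQ/dI)·(I/Q) = 0.02219 × (3784/59.934) = 1.401.
Since η > 1, the good is a luxury.

1.401 (luxury)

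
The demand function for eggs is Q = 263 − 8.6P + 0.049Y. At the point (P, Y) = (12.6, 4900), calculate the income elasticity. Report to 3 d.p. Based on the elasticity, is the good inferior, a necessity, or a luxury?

At P = 12.6, Y = 4900: Q = 394.740.
Holding P constant, ∂Q/∂Y = 0.049.
η_Y = (∂Q/∂Y)·(Y/Q) = 0.049 × (4900/394.740) = 0.608.
Since 0 < η < 1, this is a necessity.

0.608 (necessity)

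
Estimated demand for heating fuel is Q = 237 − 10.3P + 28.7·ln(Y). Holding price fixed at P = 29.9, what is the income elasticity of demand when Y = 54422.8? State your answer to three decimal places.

0.119

At P = 29.9, Y = 54422.8: Q = 241.990.
Holding P constant, ∂Q/∂Y = 28.7/Y = 0.000527353.
η_Y = (∂Q/∂Y)·(Y/Q) = 0.000527353 × (54422.8/241.990) = 0.119.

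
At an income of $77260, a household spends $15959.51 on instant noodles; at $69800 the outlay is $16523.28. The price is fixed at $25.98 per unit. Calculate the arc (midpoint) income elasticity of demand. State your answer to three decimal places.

-0.342

With a constant price, Q₁ = 15959.51/25.98 = 614.300 and Q₂ = 16523.28/25.98 = 636.000 (equivalently, work directly with expenditure since P cancels).
Midpoint %ΔQ = (16523.28 − 15959.51)/16241.40 = 0.03471; midpoint %ΔI = (69800 − 77260)/73530 = -0.10146.
η = 0.03471 / -0.10146 = -0.342.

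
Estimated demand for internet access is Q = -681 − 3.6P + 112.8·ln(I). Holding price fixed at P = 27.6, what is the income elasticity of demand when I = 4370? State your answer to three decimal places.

0.683

At P = 27.6, I = 4370: Q = 165.188.
Holding P constant, ∂Q/∂I = 112.8/I = 0.0258124.
η_I = (∂Q/∂I)·(I/Q) = 0.0258124 × (4370/165.188) = 0.683.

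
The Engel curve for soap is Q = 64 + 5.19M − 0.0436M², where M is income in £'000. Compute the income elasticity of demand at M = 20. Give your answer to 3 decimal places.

0.458

At M = 20: Q = 150.3600.
dQ/dM = 5.19 − 0.0872M = 3.44600.
η = (dQ/dM)·(M/Q) = 3.44600 × (20/150.3600) = 0.458.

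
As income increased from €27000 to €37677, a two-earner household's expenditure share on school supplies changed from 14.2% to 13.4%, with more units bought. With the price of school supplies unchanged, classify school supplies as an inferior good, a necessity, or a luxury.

necessity

Quantity rises but the budget share falls as income rises, so 0 < η < 1.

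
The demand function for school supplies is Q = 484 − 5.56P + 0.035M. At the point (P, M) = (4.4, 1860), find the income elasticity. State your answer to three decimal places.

At P = 4.4, M = 1860: Q = 524.636.
Holding P constant, ∂Q/∂M = 0.035.
η_M = (∂Q/∂M)·(M/Q) = 0.035 × (1860/524.636) = 0.124.

0.124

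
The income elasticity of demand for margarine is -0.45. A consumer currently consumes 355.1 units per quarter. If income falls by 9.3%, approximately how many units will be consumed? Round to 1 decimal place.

%ΔQ ≈ η × %ΔI = -0.45 × (-9.3%) = 4.185%.
New Q ≈ 355.1 × (1 + 0.04185) = 370.0.

370.0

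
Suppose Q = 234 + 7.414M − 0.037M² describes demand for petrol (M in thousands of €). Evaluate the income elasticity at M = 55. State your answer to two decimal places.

0.35

At M = 55: Q = 529.8450.
dQ/dM = 7.414 − 0.074M = 3.34400.
η = (dQ/dM)·(M/Q) = 3.34400 × (55/529.8450) = 0.35.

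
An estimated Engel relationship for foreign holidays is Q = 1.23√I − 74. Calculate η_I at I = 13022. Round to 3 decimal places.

At I = 13022: Q = 66.360.
dQ/dI = 1.23/(2√I) = 0.00538935 at this income.
η = (dQ/dI)·(I/Q) = 0.00538935 × (13022/66.360) = 1.058.

1.058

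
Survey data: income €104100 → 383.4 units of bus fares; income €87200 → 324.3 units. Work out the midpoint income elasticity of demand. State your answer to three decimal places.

0.945

ΔQ = 324.3 − 383.4 = -59.1; midpoint Q̄ = (383.4 + 324.3)/2 = 353.85.
ΔI = 87200 − 104100 = -16900; midpoint Ī = (104100 + 87200)/2 = 95650.
η = (ΔQ/Q̄) ÷ (ΔI/Ī) = (-59.1/353.85) ÷ (-16900/95650) = 0.945.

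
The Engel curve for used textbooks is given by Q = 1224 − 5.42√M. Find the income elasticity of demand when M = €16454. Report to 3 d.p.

At M = 16454: Q = 528.760.
dQ/dM = -5.42/(2√M) = -0.0211268 at this income.
η = (dQ/dM)·(M/Q) = -0.0211268 × (16454/528.760) = -0.657.

-0.657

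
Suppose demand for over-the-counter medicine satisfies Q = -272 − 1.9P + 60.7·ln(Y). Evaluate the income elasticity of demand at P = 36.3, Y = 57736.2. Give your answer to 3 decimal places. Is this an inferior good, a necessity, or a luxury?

0.187 (necessity)

At P = 36.3, Y = 57736.2: Q = 324.523.
Holding P constant, ∂Q/∂Y = 60.7/Y = 0.00105133.
η_Y = (∂Q/∂Y)·(Y/Q) = 0.00105133 × (57736.2/324.523) = 0.187.
Since 0 < η < 1, this is a necessity.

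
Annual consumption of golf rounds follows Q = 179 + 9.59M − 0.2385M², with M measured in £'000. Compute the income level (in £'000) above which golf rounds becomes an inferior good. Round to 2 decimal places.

dQ/dM = 9.59 − 0.477M.
The good is inferior where dQ/dM < 0. Setting dQ/dM = 0 gives M = 9.59 / 0.477 = 20.10.

20.10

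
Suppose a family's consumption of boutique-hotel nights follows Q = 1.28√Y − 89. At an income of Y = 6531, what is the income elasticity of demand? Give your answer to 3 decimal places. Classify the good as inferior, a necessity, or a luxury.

At Y = 6531: Q = 14.443.
dQ/dY = 1.28/(2√Y) = 0.00791936 at this income.
η = (dQ/dY)·(Y/Q) = 0.00791936 × (6531/14.443) = 3.581.
Since η > 1, the good is a luxury.

3.581 (luxury)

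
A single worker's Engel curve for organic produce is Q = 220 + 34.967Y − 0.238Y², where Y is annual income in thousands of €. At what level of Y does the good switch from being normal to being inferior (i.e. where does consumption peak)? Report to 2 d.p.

73.46

dQ/dY = 34.967 − 0.476Y.
The good is inferior where dQ/dY < 0. Setting dQ/dY = 0 gives Y = 34.967 / 0.476 = 73.46.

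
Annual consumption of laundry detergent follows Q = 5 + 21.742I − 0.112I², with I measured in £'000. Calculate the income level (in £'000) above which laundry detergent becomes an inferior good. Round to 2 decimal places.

dQ/dI = 21.742 − 0.224I.
The good is inferior where dQ/dI < 0. Setting dQ/dI = 0 gives I = 21.742 / 0.224 = 97.06.

97.06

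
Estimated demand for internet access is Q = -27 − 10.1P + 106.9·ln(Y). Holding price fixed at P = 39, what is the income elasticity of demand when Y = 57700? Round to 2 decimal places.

At P = 39, Y = 57700: Q = 751.046.
Holding P constant, ∂Q/∂Y = 106.9/Y = 0.00185269.
η_Y = (∂Q/∂Y)·(Y/Q) = 0.00185269 × (57700/751.046) = 0.14.

0.14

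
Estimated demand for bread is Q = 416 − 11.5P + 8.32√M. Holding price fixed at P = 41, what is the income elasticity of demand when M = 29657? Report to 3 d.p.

At P = 41, M = 29657: Q = 1377.304.
Holding P constant, ∂Q/∂M = 8.32/(2√M) = 0.0241563.
η_M = (∂Q/∂M)·(M/Q) = 0.0241563 × (29657/1377.304) = 0.520.

0.520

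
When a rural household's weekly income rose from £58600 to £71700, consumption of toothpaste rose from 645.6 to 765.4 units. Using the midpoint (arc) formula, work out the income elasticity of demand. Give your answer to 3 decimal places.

ΔQ = 765.4 − 645.6 = 119.8; midpoint Q̄ = (645.6 + 765.4)/2 = 705.5.
ΔI = 71700 − 58600 = 13100; midpoint Ī = (58600 + 71700)/2 = 65150.
η = (ΔQ/Q̄) ÷ (ΔI/Ī) = (119.8/705.5) ÷ (13100/65150) = 0.845.

0.845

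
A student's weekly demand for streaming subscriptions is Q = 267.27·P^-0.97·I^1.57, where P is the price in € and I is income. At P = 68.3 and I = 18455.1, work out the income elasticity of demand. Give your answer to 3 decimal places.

For a multiplicative demand Q = A·P^α·I^β, the income elasticity is β everywhere.
Here β = 1.57, so η = 1.570.

1.570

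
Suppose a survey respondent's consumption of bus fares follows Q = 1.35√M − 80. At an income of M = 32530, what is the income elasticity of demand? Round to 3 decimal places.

0.745

At M = 32530: Q = 163.487.
dQ/dM = 1.35/(2√M) = 0.0037425 at this income.
η = (dQ/dM)·(M/Q) = 0.0037425 × (32530/163.487) = 0.745.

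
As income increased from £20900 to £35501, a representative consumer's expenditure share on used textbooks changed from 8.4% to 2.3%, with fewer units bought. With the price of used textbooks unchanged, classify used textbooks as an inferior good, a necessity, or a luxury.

inferior good

Quantity demanded falls as income rises, so η < 0.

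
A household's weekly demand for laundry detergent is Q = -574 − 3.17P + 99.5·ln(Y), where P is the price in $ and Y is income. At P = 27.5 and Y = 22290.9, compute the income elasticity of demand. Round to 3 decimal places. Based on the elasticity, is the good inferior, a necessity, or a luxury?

0.297 (necessity)

At P = 27.5, Y = 22290.9: Q = 335.012.
Holding P constant, ∂Q/∂Y = 99.5/Y = 0.0044637.
η_Y = (∂Q/∂Y)·(Y/Q) = 0.0044637 × (22290.9/335.012) = 0.297.
Since 0 < η < 1, this is a necessity.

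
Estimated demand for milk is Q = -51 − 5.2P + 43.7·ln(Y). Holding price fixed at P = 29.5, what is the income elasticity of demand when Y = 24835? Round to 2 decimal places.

0.18

At P = 29.5, Y = 24835: Q = 237.844.
Holding P constant, ∂Q/∂Y = 43.7/Y = 0.00175961.
η_Y = (∂Q/∂Y)·(Y/Q) = 0.00175961 × (24835/237.844) = 0.18.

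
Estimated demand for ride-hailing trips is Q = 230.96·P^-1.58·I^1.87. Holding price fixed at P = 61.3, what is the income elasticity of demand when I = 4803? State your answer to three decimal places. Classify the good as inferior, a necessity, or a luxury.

1.870 (luxury)

For a multiplicative demand Q = A·P^α·I^β, the income elasticity is β everywhere.
Here β = 1.87, so η = 1.870.
Since η > 1, this is a luxury.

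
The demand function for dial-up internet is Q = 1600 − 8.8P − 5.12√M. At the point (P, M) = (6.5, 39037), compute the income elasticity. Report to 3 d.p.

At P = 6.5, M = 39037: Q = 531.201.
Holding P constant, ∂Q/∂M = -5.12/(2√M) = -0.0129569.
η_M = (∂Q/∂M)·(M/Q) = -0.0129569 × (39037/531.201) = -0.952.

-0.952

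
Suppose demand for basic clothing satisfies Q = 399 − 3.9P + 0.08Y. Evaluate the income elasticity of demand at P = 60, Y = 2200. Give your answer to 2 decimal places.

0.52

At P = 60, Y = 2200: Q = 341.000.
Holding P constant, ∂Q/∂Y = 0.08.
η_Y = (∂Q/∂Y)·(Y/Q) = 0.08 × (2200/341.000) = 0.52.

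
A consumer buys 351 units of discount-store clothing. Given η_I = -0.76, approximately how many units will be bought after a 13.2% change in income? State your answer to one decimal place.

315.8

%ΔQ ≈ η × %ΔI = -0.76 × 13.2% = -10.032%.
New Q ≈ 351 × (1 − 0.10032) = 315.8.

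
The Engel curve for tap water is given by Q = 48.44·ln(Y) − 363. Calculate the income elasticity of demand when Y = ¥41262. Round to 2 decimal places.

0.32

At Y = 41262: Q = 151.806.
dQ/dY = 48.44/Y = 0.00117396 at this income.
η = (dQ/dY)·(Y/Q) = 0.00117396 × (41262/151.806) = 0.32.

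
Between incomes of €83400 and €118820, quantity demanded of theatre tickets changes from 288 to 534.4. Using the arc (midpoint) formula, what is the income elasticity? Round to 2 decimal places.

1.71

ΔQ = 534.4 − 288 = 246.4; midpoint Q̄ = (288 + 534.4)/2 = 411.2.
ΔI = 118820 − 83400 = 35420; midpoint Ī = (83400 + 118820)/2 = 101110.
η = (ΔQ/Q̄) ÷ (ΔI/Ī) = (246.4/411.2) ÷ (35420/101110) = 1.71.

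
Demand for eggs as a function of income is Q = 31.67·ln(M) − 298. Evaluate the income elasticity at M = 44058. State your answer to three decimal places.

0.779

At M = 44058: Q = 40.656.
dQ/dM = 31.67/M = 0.000718825 at this income.
η = (dQ/dM)·(M/Q) = 0.000718825 × (44058/40.656) = 0.779.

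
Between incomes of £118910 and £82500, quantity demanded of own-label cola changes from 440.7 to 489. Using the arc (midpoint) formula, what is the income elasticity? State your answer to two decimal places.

-0.29

ΔQ = 489 − 440.7 = 48.3; midpoint Q̄ = (440.7 + 489)/2 = 464.85.
ΔI = 82500 − 118910 = -36410; midpoint Ī = (118910 + 82500)/2 = 100705.
η = (ΔQ/Q̄) ÷ (ΔI/Ī) = (48.3/464.85) ÷ (-36410/100705) = -0.29.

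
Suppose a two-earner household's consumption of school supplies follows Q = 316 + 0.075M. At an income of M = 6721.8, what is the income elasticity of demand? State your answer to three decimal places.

0.615

At M = 6721.8: Q = 820.135.
dQ/dM = 0.075.
η = (dQ/dM)·(M/Q) = 0.075 × (6721.8/820.135) = 0.615.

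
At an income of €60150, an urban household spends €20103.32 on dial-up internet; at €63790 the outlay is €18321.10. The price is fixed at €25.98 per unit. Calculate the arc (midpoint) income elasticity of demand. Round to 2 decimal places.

With a constant price, Q₁ = 20103.32/25.98 = 773.800 and Q₂ = 18321.10/25.98 = 705.200 (equivalently, work directly with expenditure since P cancels).
Midpoint %ΔQ = (18321.10 − 20103.32)/19212.21 = -0.09276; midpoint %ΔI = (63790 − 60150)/61970 = 0.05874.
η = -0.09276 / 0.05874 = -1.58.

-1.58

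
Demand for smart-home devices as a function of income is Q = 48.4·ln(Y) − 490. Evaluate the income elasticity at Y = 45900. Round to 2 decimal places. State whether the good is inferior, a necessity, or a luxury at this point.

At Y = 45900: Q = 29.536.
dQ/dY = 48.4/Y = 0.00105447 at this income.
η = (dQ/dY)·(Y/Q) = 0.00105447 × (45900/29.536) = 1.64.
Since η > 1, the good is a luxury.

1.64 (luxury)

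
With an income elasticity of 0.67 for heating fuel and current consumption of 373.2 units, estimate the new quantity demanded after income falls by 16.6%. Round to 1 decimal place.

331.7

%ΔQ ≈ η × %ΔI = 0.67 × (-16.6%) = -11.122%.
New Q ≈ 373.2 × (1 − 0.11122) = 331.7.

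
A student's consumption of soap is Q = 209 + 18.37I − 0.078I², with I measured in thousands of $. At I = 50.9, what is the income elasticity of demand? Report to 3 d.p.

At I = 50.9: Q = 941.9498.
dQ/dI = 18.37 − 0.156I = 10.42960.
η = (dQ/dI)·(I/Q) = 10.42960 × (50.9/941.9498) = 0.564.

0.564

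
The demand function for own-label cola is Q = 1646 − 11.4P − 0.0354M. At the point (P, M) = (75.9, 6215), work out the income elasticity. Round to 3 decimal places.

At P = 75.9, M = 6215: Q = 560.729.
Holding P constant, ∂Q/∂M = −0.0354.
η_M = (∂Q/∂M)·(M/Q) = -0.0354 × (6215/560.729) = -0.392.

-0.392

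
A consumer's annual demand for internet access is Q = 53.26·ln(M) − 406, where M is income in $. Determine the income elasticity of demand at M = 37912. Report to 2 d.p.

0.34

At M = 37912: Q = 155.521.
dQ/dM = 53.26/M = 0.00140483 at this income.
η = (dQ/dM)·(M/Q) = 0.00140483 × (37912/155.521) = 0.34.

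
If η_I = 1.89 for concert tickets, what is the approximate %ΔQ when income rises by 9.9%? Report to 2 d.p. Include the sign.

18.71%

%ΔQ ≈ η × %ΔI = 1.89 × 9.9% = 18.71%.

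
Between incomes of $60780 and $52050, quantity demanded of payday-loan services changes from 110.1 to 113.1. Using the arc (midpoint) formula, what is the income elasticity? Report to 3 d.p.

ΔQ = 113.1 − 110.1 = 3; midpoint Q̄ = (110.1 + 113.1)/2 = 111.6.
ΔI = 52050 − 60780 = -8730; midpoint Ī = (60780 + 52050)/2 = 56415.
η = (ΔQ/Q̄) ÷ (ΔI/Ī) = (3/111.6) ÷ (-8730/56415) = -0.174.

-0.174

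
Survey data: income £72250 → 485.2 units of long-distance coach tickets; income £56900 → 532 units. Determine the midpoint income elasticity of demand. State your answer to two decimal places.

-0.39

ΔQ = 532 − 485.2 = 46.8; midpoint Q̄ = (485.2 + 532)/2 = 508.6.
ΔI = 56900 − 72250 = -15350; midpoint Ī = (72250 + 56900)/2 = 64575.
η = (ΔQ/Q̄) ÷ (ΔI/Ī) = (46.8/508.6) ÷ (-15350/64575) = -0.39.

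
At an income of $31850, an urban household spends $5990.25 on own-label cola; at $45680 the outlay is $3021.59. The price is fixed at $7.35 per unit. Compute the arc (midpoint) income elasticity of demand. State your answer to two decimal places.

With a constant price, Q₁ = 5990.25/7.35 = 815.000 and Q₂ = 3021.59/7.35 = 411.101 (equivalently, work directly with expenditure since P cancels).
Midpoint %ΔQ = (3021.59 − 5990.25)/4505.92 = -0.65884; midpoint %ΔI = (45680 − 31850)/38765 = 0.35677.
η = -0.65884 / 0.35677 = -1.85.

-1.85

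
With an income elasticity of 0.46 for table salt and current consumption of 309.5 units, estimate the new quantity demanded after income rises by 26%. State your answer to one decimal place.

%ΔQ ≈ η × %ΔI = 0.46 × 26% = 11.96%.
New Q ≈ 309.5 × (1 + 0.1196) = 346.5.

346.5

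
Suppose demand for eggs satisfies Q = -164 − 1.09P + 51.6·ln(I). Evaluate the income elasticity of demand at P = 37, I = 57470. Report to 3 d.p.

0.143

At P = 37, I = 57470: Q = 361.155.
Holding P constant, ∂Q/∂I = 51.6/I = 0.00089786.
η_I = (∂Q/∂I)·(I/Q) = 0.00089786 × (57470/361.155) = 0.143.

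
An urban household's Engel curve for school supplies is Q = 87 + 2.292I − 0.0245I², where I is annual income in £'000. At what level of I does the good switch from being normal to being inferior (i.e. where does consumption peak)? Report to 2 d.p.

46.78

dQ/dI = 2.292 − 0.049I.
The good is inferior where dQ/dI < 0. Setting dQ/dI = 0 gives I = 2.292 / 0.049 = 46.78.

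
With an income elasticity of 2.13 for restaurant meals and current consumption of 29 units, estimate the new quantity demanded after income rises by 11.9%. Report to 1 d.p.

%ΔQ ≈ η × %ΔI = 2.13 × 11.9% = 25.347%.
New Q ≈ 29 × (1 + 0.25347) = 36.4.

36.4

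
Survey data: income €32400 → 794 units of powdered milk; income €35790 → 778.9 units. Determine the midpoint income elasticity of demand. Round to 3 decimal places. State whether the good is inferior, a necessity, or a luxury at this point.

ΔQ = 778.9 − 794 = -15.1; midpoint Q̄ = (794 + 778.9)/2 = 786.45.
ΔI = 35790 − 32400 = 3390; midpoint Ī = (32400 + 35790)/2 = 34095.
η = (ΔQ/Q̄) ÷ (ΔI/Ī) = (-15.1/786.45) ÷ (3390/34095) = -0.193.
η < 0 ⇒ inferior good.

-0.193 (inferior good)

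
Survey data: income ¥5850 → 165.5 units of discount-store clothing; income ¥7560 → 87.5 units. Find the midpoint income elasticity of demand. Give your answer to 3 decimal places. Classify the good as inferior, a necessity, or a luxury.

ΔQ = 87.5 − 165.5 = -78; midpoint Q̄ = (165.5 + 87.5)/2 = 126.5.
ΔI = 7560 − 5850 = 1710; midpoint Ī = (5850 + 7560)/2 = 6705.
η = (ΔQ/Q̄) ÷ (ΔI/Ī) = (-78/126.5) ÷ (1710/6705) = -2.418.
η < 0 ⇒ inferior good.

-2.418 (inferior good)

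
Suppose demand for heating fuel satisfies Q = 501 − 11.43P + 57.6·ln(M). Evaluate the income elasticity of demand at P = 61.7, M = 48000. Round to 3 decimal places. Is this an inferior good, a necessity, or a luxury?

0.138 (necessity)

At P = 61.7, M = 48000: Q = 416.637.
Holding P constant, ∂Q/∂M = 57.6/M = 0.0012.
η_M = (∂Q/∂M)·(M/Q) = 0.0012 × (48000/416.637) = 0.138.
Since 0 < η < 1, this is a necessity.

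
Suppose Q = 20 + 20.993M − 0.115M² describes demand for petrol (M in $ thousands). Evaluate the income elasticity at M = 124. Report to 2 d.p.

At M = 124: Q = 854.8920.
dQ/dM = 20.993 − 0.23M = -7.52700.
η = (dQ/dM)·(M/Q) = -7.52700 × (124/854.8920) = -1.09.

-1.09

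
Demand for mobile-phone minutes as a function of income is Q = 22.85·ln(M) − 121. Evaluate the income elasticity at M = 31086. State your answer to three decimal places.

At M = 31086: Q = 115.372.
dQ/dM = 22.85/M = 0.000735058 at this income.
η = (dQ/dM)·(M/Q) = 0.000735058 × (31086/115.372) = 0.198.

0.198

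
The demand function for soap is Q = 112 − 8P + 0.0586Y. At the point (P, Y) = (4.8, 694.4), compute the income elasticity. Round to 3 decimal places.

0.356

At P = 4.8, Y = 694.4: Q = 114.292.
Holding P constant, ∂Q/∂Y = 0.0586.
η_Y = (∂Q/∂Y)·(Y/Q) = 0.0586 × (694.4/114.292) = 0.356.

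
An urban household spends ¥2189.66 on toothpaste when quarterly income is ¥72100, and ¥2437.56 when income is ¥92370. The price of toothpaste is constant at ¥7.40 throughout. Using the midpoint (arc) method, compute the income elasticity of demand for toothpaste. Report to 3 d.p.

0.435

With a constant price, Q₁ = 2189.66/7.40 = 295.900 and Q₂ = 2437.56/7.40 = 329.400 (equivalently, work directly with expenditure since P cancels).
Midpoint %ΔQ = (2437.56 − 2189.66)/2313.61 = 0.10715; midpoint %ΔI = (92370 − 72100)/82235 = 0.24649.
η = 0.10715 / 0.24649 = 0.435.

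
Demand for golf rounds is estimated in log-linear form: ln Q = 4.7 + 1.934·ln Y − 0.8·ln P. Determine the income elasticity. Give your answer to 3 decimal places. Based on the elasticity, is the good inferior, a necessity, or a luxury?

In a log-linear demand, the coefficient on ln Y is the income elasticity.
So η = 1.934.
η > 1 ⇒ luxury.

1.934 (luxury)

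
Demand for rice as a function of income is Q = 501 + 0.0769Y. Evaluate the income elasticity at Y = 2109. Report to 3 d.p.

At Y = 2109: Q = 663.182.
dQ/dY = 0.0769.
η = (dQ/dY)·(Y/Q) = 0.0769 × (2109/663.182) = 0.245.

0.245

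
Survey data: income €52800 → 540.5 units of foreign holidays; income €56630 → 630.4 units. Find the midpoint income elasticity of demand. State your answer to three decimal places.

ΔQ = 630.4 − 540.5 = 89.9; midpoint Q̄ = (540.5 + 630.4)/2 = 585.45.
ΔI = 56630 − 52800 = 3830; midpoint Ī = (52800 + 56630)/2 = 54715.
η = (ΔQ/Q̄) ÷ (ΔI/Ī) = (89.9/585.45) ÷ (3830/54715) = 2.194.

2.194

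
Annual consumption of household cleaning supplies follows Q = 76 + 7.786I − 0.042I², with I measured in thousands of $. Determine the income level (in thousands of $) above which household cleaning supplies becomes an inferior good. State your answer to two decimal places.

dQ/dI = 7.786 − 0.084I.
The good is inferior where dQ/dI < 0. Setting dQ/dI = 0 gives I = 7.786 / 0.084 = 92.69.

92.69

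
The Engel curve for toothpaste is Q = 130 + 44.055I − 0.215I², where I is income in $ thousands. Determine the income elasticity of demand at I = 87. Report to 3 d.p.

At I = 87: Q = 2335.4500.
dQ/dI = 44.055 − 0.43I = 6.64500.
η = (dQ/dI)·(I/Q) = 6.64500 × (87/2335.4500) = 0.248.

0.248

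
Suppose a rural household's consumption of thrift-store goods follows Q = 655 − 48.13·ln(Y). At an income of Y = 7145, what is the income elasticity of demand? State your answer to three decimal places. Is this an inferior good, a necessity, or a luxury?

At Y = 7145: Q = 227.886.
dQ/dY = -48.13/Y = -0.00673618 at this income.
η = (dQ/dY)·(Y/Q) = -0.00673618 × (7145/227.886) = -0.211.
Since η < 0, the good is an inferior good.

-0.211 (inferior good)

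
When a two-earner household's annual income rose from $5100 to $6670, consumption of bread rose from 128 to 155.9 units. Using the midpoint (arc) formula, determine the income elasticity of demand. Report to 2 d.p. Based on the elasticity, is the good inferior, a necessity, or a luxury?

0.74 (necessity)

ΔQ = 155.9 − 128 = 27.9; midpoint Q̄ = (128 + 155.9)/2 = 141.95.
ΔI = 6670 − 5100 = 1570; midpoint Ī = (5100 + 6670)/2 = 5885.
η = (ΔQ/Q̄) ÷ (ΔI/Ī) = (27.9/141.95) ÷ (1570/5885) = 0.74.
0 < η < 1 ⇒ necessity.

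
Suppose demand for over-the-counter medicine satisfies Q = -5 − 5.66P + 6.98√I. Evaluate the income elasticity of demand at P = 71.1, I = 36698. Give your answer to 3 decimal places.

0.719

At P = 71.1, I = 36698: Q = 929.713.
Holding P constant, ∂Q/∂I = 6.98/(2√I) = 0.0182181.
η_I = (∂Q/∂I)·(I/Q) = 0.0182181 × (36698/929.713) = 0.719.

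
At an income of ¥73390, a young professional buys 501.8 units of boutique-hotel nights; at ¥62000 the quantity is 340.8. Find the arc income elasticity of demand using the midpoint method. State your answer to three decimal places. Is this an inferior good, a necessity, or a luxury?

2.271 (luxury)

ΔQ = 340.8 − 501.8 = -161; midpoint Q̄ = (501.8 + 340.8)/2 = 421.3.
ΔI = 62000 − 73390 = -11390; midpoint Ī = (73390 + 62000)/2 = 67695.
η = (ΔQ/Q̄) ÷ (ΔI/Ī) = (-161/421.3) ÷ (-11390/67695) = 2.271.
η > 1 ⇒ luxury.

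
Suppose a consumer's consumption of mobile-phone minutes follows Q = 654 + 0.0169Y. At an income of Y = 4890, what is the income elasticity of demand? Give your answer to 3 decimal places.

At Y = 4890: Q = 736.641.
dQ/dY = 0.0169.
η = (dQ/dY)·(Y/Q) = 0.0169 × (4890/736.641) = 0.112.

0.112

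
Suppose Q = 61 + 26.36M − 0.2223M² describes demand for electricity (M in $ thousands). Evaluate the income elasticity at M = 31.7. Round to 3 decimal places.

At M = 31.7: Q = 673.2250.
dQ/dM = 26.36 − 0.4446M = 12.26618.
η = (dQ/dM)·(M/Q) = 12.26618 × (31.7/673.2250) = 0.578.

0.578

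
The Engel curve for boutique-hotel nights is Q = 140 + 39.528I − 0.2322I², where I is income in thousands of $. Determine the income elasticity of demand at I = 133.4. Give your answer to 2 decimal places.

-2.34

At I = 133.4: Q = 1280.9062.
dQ/dI = 39.528 − 0.4644I = -22.42296.
η = (dQ/dI)·(I/Q) = -22.42296 × (133.4/1280.9062) = -2.34.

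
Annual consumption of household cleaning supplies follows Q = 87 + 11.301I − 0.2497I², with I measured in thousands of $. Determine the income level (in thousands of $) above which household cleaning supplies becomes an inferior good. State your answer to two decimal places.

22.63

dQ/dI = 11.301 − 0.4994I.
The good is inferior where dQ/dI < 0. Setting dQ/dI = 0 gives I = 11.301 / 0.4994 = 22.63.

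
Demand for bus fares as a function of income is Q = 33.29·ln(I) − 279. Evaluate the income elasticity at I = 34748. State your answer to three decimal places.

At I = 34748: Q = 69.076.
dQ/dI = 33.29/I = 0.000958041 at this income.
η = (dQ/dI)·(I/Q) = 0.000958041 × (34748/69.076) = 0.482.

0.482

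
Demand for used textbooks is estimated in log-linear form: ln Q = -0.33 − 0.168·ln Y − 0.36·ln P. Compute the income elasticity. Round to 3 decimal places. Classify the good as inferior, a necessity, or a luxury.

-0.168 (inferior good)

In a log-linear demand, the coefficient on ln Y is the income elasticity.
So η = -0.168.
η < 0 ⇒ inferior good.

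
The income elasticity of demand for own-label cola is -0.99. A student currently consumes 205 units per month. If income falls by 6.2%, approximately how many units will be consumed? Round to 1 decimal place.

%ΔQ ≈ η × %ΔI = -0.99 × (-6.2%) = 6.138%.
New Q ≈ 205 × (1 + 0.06138) = 217.6.

217.6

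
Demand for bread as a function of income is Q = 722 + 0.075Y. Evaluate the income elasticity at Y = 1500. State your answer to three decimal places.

0.135

At Y = 1500: Q = 834.500.
dQ/dY = 0.075.
η = (dQ/dY)·(Y/Q) = 0.075 × (1500/834.500) = 0.135.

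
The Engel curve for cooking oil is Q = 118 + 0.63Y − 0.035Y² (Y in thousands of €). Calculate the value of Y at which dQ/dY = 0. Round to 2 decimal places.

dQ/dY = 0.63 − 0.07Y.
The good is inferior where dQ/dY < 0. Setting dQ/dY = 0 gives Y = 0.63 / 0.07 = 9.00.

9.00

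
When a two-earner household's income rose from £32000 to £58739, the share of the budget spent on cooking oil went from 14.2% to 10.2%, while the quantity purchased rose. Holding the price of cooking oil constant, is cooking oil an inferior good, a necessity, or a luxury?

necessity

Quantity rises but the budget share falls as income rises, so 0 < η < 1.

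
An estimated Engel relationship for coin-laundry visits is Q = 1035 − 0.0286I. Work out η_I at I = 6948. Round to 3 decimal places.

-0.238

At I = 6948: Q = 836.287.
dQ/dI = −0.0286.
η = (dQ/dI)·(I/Q) = -0.0286 × (6948/836.287) = -0.238.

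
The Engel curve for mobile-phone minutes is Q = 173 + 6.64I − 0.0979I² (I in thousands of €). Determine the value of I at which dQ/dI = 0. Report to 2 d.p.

dQ/dI = 6.64 − 0.1958I.
The good is inferior where dQ/dI < 0. Setting dQ/dI = 0 gives I = 6.64 / 0.1958 = 33.91.

33.91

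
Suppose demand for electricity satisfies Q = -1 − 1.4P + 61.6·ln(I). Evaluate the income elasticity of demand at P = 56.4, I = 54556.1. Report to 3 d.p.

0.104

At P = 56.4, I = 54556.1: Q = 591.910.
Holding P constant, ∂Q/∂I = 61.6/I = 0.00112911.
η_I = (∂Q/∂I)·(I/Q) = 0.00112911 × (54556.1/591.910) = 0.104.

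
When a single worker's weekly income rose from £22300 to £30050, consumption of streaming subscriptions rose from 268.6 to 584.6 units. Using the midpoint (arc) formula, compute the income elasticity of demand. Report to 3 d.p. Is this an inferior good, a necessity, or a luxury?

2.502 (luxury)

ΔQ = 584.6 − 268.6 = 316; midpoint Q̄ = (268.6 + 584.6)/2 = 426.6.
ΔI = 30050 − 22300 = 7750; midpoint Ī = (22300 + 30050)/2 = 26175.
η = (ΔQ/Q̄) ÷ (ΔI/Ī) = (316/426.6) ÷ (7750/26175) = 2.502.
η > 1 ⇒ luxury.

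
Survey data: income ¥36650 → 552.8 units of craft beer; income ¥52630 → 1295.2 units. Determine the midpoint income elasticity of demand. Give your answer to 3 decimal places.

ΔQ = 1295.2 − 552.8 = 742.4; midpoint Q̄ = (552.8 + 1295.2)/2 = 924.
ΔI = 52630 − 36650 = 15980; midpoint Ī = (36650 + 52630)/2 = 44640.
η = (ΔQ/Q̄) ÷ (ΔI/Ī) = (742.4/924) ÷ (15980/44640) = 2.244.

2.244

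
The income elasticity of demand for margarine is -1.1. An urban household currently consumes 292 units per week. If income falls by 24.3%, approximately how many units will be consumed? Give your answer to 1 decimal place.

370.1

%ΔQ ≈ η × %ΔI = -1.1 × (-24.3%) = 26.73%.
New Q ≈ 292 × (1 + 0.2673) = 370.1.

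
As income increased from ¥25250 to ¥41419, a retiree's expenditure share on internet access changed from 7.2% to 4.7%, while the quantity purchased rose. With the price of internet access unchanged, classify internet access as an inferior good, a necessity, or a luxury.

necessity

Quantity rises but the budget share falls as income rises, so 0 < η < 1.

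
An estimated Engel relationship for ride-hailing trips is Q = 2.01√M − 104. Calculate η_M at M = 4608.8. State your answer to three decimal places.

2.102

At M = 4608.8: Q = 32.455.
dQ/dM = 2.01/(2√M) = 0.0148038 at this income.
η = (dQ/dM)·(M/Q) = 0.0148038 × (4608.8/32.455) = 2.102.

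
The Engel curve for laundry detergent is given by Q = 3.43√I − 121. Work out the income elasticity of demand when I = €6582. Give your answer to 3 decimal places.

At I = 6582: Q = 157.274.
dQ/dI = 3.43/(2√I) = 0.021139 at this income.
η = (dQ/dI)·(I/Q) = 0.021139 × (6582/157.274) = 0.885.

0.885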